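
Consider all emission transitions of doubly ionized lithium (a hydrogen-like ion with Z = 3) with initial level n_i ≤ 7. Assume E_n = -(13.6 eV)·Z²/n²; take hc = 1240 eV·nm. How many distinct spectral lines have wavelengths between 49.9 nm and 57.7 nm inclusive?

1

Enumerate all n_i → n_f pairs with 1 ≤ n_f < n_i ≤ 7 and compute λ = 1240 / [13.6·9·(1/n_f² − 1/n_i²)].
Lines falling in [49.9, 57.7] nm: 4→2 (54.03 nm).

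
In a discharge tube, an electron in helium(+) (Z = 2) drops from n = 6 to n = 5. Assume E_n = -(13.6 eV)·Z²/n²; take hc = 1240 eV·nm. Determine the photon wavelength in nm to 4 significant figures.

For Z = 2 the level energies scale as Z², so the effective Rydberg energy is 13.6 × 4 = 54.40 eV.
ΔE = 54.40 × (1/5² − 1/6²) = 54.40 × 0.01222 = 0.6649 eV.
λ = hc/ΔE = 1240 / 0.6649 = 1865 nm.

1865 nm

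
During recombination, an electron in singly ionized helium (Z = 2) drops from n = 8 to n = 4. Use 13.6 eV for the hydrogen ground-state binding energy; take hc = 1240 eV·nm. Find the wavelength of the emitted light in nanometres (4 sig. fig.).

486.3 nm

For Z = 2 the level energies scale as Z², so the effective Rydberg energy is 13.6 × 4 = 54.40 eV.
ΔE = 54.40 × (1/4² − 1/8²) = 54.40 × 0.04688 = 2.550 eV.
λ = hc/ΔE = 1240 / 2.550 = 486.3 nm.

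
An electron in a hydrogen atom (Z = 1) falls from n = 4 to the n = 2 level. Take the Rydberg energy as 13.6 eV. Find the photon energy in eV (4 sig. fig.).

E_4 = −13.60/16 = −0.8500 eV and E_2 = −13.60/4 = −3.400 eV.
The photon energy is |E_4 − E_2| = 2.550 eV.

2.550 eV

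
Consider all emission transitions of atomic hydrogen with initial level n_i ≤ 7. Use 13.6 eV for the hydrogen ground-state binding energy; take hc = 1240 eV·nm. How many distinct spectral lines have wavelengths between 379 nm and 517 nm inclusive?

4

Enumerate all n_i → n_f pairs with 1 ≤ n_f < n_i ≤ 7 and compute λ = 1240 / [13.6·1·(1/n_f² − 1/n_i²)].
Lines falling in [379, 517] nm: 7→2 (397.1 nm), 6→2 (410.3 nm), 5→2 (434.2 nm), 4→2 (486.3 nm).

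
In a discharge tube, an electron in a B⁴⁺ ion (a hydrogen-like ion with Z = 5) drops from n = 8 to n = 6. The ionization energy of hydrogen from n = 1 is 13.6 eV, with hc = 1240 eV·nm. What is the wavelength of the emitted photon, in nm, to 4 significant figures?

For Z = 5 the level energies scale as Z², so the effective Rydberg energy is 13.6 × 25 = 340.0 eV.
ΔE = 340.0 × (1/6² − 1/8²) = 340.0 × 0.01215 = 4.132 eV.
λ = hc/ΔE = 1240 / 4.132 = 300.1 nm.

300.1 nm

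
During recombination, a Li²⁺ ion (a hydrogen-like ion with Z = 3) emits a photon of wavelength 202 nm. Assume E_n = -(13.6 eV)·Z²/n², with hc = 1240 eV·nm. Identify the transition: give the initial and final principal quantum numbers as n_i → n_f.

n_i = 9, n_f = 4

The photon energy is ΔE = hc/λ = 1240 / 202 = 6.139 eV.
With Z = 3, ΔE = 122.4 × (1/n_f² − 1/n_i²), so 1/n_f² − 1/n_i² = 0.05015.
Trying n_f = 4 gives 1/n_i² = 0.01235, i.e. n_i ≈ 9; this pair matches.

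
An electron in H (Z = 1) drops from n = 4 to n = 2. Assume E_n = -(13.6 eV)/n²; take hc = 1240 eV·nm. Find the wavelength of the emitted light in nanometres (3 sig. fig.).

ΔE = 13.60 × (1/2² − 1/4²) = 13.60 × 0.1875 = 2.550 eV.
λ = hc/ΔE = 1240 / 2.550 = 486 nm.
This line belongs to the Balmer series.

486 nm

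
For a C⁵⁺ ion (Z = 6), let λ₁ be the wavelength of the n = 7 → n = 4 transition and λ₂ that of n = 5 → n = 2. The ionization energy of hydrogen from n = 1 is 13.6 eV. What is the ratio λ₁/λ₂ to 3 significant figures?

λ ∝ 1/ΔE ∝ 1/(1/n_f² − 1/n_i²), and the Z² and hc factors cancel in the ratio.
λ₁/λ₂ = (1/2² − 1/5²)/(1/4² − 1/7²) = 0.2100/0.04209 = 4.99.

4.99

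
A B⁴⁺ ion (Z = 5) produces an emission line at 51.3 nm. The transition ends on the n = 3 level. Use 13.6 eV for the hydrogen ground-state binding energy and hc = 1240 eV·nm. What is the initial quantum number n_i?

n_i = 5

The photon energy is ΔE = hc/λ = 1240 / 51.3 = 24.17 eV.
With Z = 5, ΔE = 340.0 × (1/n_f² − 1/n_i²), so 1/n_f² − 1/n_i² = 0.07109.
With n_f = 3: 1/n_i² = 1/9 − 0.07109 = 0.04002, so n_i ≈ 5.00.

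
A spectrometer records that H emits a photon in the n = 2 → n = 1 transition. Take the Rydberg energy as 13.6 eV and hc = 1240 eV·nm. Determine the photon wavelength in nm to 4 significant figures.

ΔE = 13.60 × (1/1² − 1/2²) = 13.60 × 0.7500 = 10.20 eV.
λ = hc/ΔE = 1240 / 10.20 = 121.6 nm.

121.6 nm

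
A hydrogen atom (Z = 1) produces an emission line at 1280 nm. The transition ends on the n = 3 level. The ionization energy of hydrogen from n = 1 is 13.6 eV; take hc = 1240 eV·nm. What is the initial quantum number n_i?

n_i = 5

The photon energy is ΔE = hc/λ = 1240 / 1280 = 0.9688 eV.
With Z = 1, ΔE = 13.60 × (1/n_f² − 1/n_i²), so 1/n_f² − 1/n_i² = 0.07123.
With n_f = 3: 1/n_i² = 1/9 − 0.07123 = 0.03988, so n_i ≈ 5.01.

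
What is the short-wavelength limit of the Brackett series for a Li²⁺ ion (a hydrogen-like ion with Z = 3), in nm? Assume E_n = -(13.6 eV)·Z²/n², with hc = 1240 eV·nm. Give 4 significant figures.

162.1 nm

The Brackett series has lower level n_f = 4; the series limit corresponds to n_i → ∞.
ΔE_max = 13.6 × 9 / 4² = 7.650 eV.
λ_min = 1240 / 7.650 = 162.1 nm.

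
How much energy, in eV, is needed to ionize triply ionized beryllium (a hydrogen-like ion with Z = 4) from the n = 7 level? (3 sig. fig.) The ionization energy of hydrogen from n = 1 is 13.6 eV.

4.44 eV

E_n = −13.6 Z²/n² = −217.6/n² eV for Z = 4.
E_7 = −217.6/49 = −4.44 eV, so ionization (to E = 0) requires 4.44 eV.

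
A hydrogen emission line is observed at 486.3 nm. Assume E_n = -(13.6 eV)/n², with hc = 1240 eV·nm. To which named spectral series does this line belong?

ΔE = 1240/486.3 = 2.550 eV.
This matches 13.6 × (1/2² − 1/4²), so n_f = 2: the Balmer series.

Balmer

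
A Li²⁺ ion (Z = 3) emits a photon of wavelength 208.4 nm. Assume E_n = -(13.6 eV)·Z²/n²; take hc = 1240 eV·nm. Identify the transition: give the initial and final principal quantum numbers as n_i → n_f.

The photon energy is ΔE = hc/λ = 1240 / 208.4 = 5.950 eV.
With Z = 3, ΔE = 122.4 × (1/n_f² − 1/n_i²), so 1/n_f² − 1/n_i² = 0.04861.
Trying n_f = 3 gives 1/n_i² = 0.06250, i.e. n_i ≈ 4; this pair matches.

n_i = 4, n_f = 3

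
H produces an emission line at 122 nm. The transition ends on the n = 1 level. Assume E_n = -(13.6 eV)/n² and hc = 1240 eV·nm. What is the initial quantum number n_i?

n_i = 2

The photon energy is ΔE = hc/λ = 1240 / 122 = 10.16 eV.
With Z = 1, ΔE = 13.60 × (1/n_f² − 1/n_i²), so 1/n_f² − 1/n_i² = 0.7473.
With n_f = 1: 1/n_i² = 1/1 − 0.7473 = 0.2527, so n_i ≈ 1.99.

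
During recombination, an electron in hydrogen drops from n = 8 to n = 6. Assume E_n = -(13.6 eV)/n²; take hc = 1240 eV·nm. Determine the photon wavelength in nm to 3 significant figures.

ΔE = 13.60 × (1/6² − 1/8²) = 13.60 × 0.01215 = 0.1653 eV.
λ = hc/ΔE = 1240 / 0.1653 = 7500 nm.

7500 nm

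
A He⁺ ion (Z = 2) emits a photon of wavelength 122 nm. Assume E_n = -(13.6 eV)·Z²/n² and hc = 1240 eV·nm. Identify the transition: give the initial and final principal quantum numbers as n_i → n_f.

n_i = 4, n_f = 2

The photon energy is ΔE = hc/λ = 1240 / 122 = 10.16 eV.
With Z = 2, ΔE = 54.40 × (1/n_f² − 1/n_i²), so 1/n_f² − 1/n_i² = 0.1868.
Trying n_f = 2 gives 1/n_i² = 0.06316, i.e. n_i ≈ 4; this pair matches.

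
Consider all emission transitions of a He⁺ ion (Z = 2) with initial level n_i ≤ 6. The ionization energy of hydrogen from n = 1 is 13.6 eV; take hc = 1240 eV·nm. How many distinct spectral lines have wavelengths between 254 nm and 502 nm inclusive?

3

Enumerate all n_i → n_f pairs with 1 ≤ n_f < n_i ≤ 6 and compute λ = 1240 / [13.6·4·(1/n_f² − 1/n_i²)].
Lines falling in [254, 502] nm: 6→3 (273.5 nm), 5→3 (320.5 nm), 4→3 (468.9 nm).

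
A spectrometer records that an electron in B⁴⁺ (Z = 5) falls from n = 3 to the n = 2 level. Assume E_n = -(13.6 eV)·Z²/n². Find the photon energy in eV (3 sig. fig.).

47.2 eV

The Bohr energies scale as Z², so for Z = 5: E_n = −340.0/n² eV.
E_3 = −340.0/9 = −37.78 eV and E_2 = −340.0/4 = −85.00 eV.
The photon energy is |E_3 − E_2| = 47.2 eV.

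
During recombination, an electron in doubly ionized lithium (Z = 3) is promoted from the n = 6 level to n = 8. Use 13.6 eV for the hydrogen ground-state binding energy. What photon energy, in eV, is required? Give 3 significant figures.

The Bohr energies scale as Z², so for Z = 3: E_n = −122.4/n² eV.
E_8 = −122.4/64 = −1.913 eV and E_6 = −122.4/36 = −3.400 eV.
The photon energy is |E_8 − E_6| = 1.49 eV.

1.49 eV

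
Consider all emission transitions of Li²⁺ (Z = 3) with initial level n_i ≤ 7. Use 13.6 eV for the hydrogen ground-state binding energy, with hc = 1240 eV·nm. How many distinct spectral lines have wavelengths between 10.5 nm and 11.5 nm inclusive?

Enumerate all n_i → n_f pairs with 1 ≤ n_f < n_i ≤ 7 and compute λ = 1240 / [13.6·9·(1/n_f² − 1/n_i²)].
Lines falling in [10.5, 11.5] nm: 5→1 (10.55 nm), 4→1 (10.81 nm), 3→1 (11.40 nm).

3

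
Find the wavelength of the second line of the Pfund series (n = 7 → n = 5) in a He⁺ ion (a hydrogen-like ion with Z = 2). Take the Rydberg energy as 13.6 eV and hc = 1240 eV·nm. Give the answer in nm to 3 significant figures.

1160 nm

The Pfund series terminates on n_f = 5; the second line has n_i = 5+2 = 7.
ΔE = 54.40 × (1/5² − 1/7²) = 1.066 eV.
λ = 1240 / 1.066 = 1160 nm.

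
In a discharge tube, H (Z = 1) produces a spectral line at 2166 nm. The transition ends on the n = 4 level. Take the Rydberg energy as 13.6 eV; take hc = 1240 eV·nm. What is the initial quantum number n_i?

n_i = 7

The photon energy is ΔE = hc/λ = 1240 / 2166 = 0.5725 eV.
With Z = 1, ΔE = 13.60 × (1/n_f² − 1/n_i²), so 1/n_f² − 1/n_i² = 0.04209.
With n_f = 4: 1/n_i² = 1/16 − 0.04209 = 0.02041, so n_i ≈ 7.00.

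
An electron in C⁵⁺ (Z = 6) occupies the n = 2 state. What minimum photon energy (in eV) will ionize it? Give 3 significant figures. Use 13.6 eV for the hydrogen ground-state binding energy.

E_n = −13.6 Z²/n² = −489.6/n² eV for Z = 6.
E_2 = −489.6/4 = −122 eV, so ionization (to E = 0) requires 122 eV.

122 eV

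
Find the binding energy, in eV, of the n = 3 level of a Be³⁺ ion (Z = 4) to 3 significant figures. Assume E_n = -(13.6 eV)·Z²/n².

E_n = −13.6 Z²/n² = −217.6/n² eV for Z = 4.
E_3 = −217.6/9 = −24.2 eV, so ionization (to E = 0) requires 24.2 eV.

24.2 eV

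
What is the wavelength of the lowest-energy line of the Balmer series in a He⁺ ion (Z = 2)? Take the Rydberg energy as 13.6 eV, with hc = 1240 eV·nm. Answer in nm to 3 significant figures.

The Balmer series terminates on n_f = 2; the first line has n_i = 2+1 = 3.
ΔE = 54.40 × (1/2² − 1/3²) = 7.556 eV.
λ = 1240 / 7.556 = 164 nm.

164 nm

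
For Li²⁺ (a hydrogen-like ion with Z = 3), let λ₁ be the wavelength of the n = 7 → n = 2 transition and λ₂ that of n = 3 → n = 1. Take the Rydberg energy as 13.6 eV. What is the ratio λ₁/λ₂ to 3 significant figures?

3.87

λ ∝ 1/ΔE ∝ 1/(1/n_f² − 1/n_i²), and the Z² and hc factors cancel in the ratio.
λ₁/λ₂ = (1/1² − 1/3²)/(1/2² − 1/7²) = 0.8889/0.2296 = 3.87.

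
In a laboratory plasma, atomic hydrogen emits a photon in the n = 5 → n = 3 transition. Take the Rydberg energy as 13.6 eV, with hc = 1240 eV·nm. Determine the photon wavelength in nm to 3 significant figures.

ΔE = 13.60 × (1/3² − 1/5²) = 13.60 × 0.07111 = 0.9671 eV.
λ = hc/ΔE = 1240 / 0.9671 = 1280 nm.
This line belongs to the Paschen series.

1280 nm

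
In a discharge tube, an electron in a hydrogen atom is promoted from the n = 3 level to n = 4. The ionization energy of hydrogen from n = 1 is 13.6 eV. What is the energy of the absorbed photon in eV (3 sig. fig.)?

0.661 eV

E_4 = −13.60/16 = −0.8500 eV and E_3 = −13.60/9 = −1.511 eV.
The photon energy is |E_4 − E_3| = 0.661 eV.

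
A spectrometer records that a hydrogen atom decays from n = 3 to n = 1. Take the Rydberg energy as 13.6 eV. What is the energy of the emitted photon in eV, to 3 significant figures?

12.1 eV

E_3 = −13.60/9 = −1.511 eV and E_1 = −13.60/1 = −13.60 eV.
The photon energy is |E_3 − E_1| = 12.1 eV.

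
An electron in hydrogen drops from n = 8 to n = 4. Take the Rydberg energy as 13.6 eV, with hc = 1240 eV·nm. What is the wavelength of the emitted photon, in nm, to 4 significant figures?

1945 nm

ΔE = 13.60 × (1/4² − 1/8²) = 13.60 × 0.04688 = 0.6375 eV.
λ = hc/ΔE = 1240 / 0.6375 = 1945 nm.
This line belongs to the Brackett series.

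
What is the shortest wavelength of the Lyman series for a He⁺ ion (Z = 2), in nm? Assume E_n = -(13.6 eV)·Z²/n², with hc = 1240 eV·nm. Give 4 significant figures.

The Lyman series has lower level n_f = 1; the series limit corresponds to n_i → ∞.
ΔE_max = 13.6 × 4 / 1² = 54.40 eV.
λ_min = 1240 / 54.40 = 22.79 nm.

22.79 nm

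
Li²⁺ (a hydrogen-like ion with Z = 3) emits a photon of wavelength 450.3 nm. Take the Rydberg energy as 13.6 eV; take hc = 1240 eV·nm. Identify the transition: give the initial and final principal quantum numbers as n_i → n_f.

n_i = 5, n_f = 4

The photon energy is ΔE = hc/λ = 1240 / 450.3 = 2.754 eV.
With Z = 3, ΔE = 122.4 × (1/n_f² − 1/n_i²), so 1/n_f² − 1/n_i² = 0.02250.
Trying n_f = 4 gives 1/n_i² = 0.04000, i.e. n_i ≈ 5; this pair matches.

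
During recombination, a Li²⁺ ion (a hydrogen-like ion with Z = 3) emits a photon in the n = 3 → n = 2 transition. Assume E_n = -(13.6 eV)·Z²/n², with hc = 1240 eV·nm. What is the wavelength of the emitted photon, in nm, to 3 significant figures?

72.9 nm

For Z = 3 the level energies scale as Z², so the effective Rydberg energy is 13.6 × 9 = 122.4 eV.
ΔE = 122.4 × (1/2² − 1/3²) = 122.4 × 0.1389 = 17.00 eV.
λ = hc/ΔE = 1240 / 17.00 = 72.9 nm.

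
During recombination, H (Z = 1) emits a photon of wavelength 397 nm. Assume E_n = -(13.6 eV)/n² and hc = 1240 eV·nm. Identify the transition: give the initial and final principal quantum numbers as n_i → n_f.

The photon energy is ΔE = hc/λ = 1240 / 397 = 3.123 eV.
With Z = 1, ΔE = 13.60 × (1/n_f² − 1/n_i²), so 1/n_f² − 1/n_i² = 0.2297.
Trying n_f = 2 gives 1/n_i² = 0.02034, i.e. n_i ≈ 7; this pair matches.

n_i = 7, n_f = 2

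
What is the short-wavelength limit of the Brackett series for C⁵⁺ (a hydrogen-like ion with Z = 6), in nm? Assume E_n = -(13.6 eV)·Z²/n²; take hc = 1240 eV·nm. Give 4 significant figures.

The Brackett series has lower level n_f = 4; the series limit corresponds to n_i → ∞.
ΔE_max = 13.6 × 36 / 4² = 30.60 eV.
λ_min = 1240 / 30.60 = 40.52 nm.

40.52 nm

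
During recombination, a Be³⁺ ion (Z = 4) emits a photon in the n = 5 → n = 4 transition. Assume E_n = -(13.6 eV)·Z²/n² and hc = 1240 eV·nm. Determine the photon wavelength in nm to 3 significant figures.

253 nm

For Z = 4 the level energies scale as Z², so the effective Rydberg energy is 13.6 × 16 = 217.6 eV.
ΔE = 217.6 × (1/4² − 1/5²) = 217.6 × 0.02250 = 4.896 eV.
λ = hc/ΔE = 1240 / 4.896 = 253 nm.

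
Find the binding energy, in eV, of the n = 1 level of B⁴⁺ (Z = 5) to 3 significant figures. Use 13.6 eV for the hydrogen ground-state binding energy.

E_n = −13.6 Z²/n² = −340.0/n² eV for Z = 5.
E_1 = −340.0/1 = −340 eV, so ionization (to E = 0) requires 340 eV.

340 eV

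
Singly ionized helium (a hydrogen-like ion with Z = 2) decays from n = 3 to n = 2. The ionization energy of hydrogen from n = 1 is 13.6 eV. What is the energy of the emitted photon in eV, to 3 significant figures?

The Bohr energies scale as Z², so for Z = 2: E_n = −54.40/n² eV.
E_3 = −54.40/9 = −6.044 eV and E_2 = −54.40/4 = −13.60 eV.
The photon energy is |E_3 − E_2| = 7.56 eV.

7.56 eV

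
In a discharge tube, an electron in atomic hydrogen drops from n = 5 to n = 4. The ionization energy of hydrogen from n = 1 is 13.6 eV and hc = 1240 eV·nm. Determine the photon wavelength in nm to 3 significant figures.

ΔE = 13.60 × (1/4² − 1/5²) = 13.60 × 0.02250 = 0.3060 eV.
λ = hc/ΔE = 1240 / 0.3060 = 4050 nm.

4050 nm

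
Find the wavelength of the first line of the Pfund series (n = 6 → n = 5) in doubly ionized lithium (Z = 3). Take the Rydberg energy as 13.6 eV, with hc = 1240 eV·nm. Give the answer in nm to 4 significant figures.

The Pfund series terminates on n_f = 5; the first line has n_i = 5+1 = 6.
ΔE = 122.4 × (1/5² − 1/6²) = 1.496 eV.
λ = 1240 / 1.496 = 828.9 nm.

828.9 nm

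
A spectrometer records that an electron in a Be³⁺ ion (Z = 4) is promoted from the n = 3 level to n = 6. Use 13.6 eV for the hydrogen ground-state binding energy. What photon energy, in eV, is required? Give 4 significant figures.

18.13 eV

The Bohr energies scale as Z², so for Z = 4: E_n = −217.6/n² eV.
E_6 = −217.6/36 = −6.044 eV and E_3 = −217.6/9 = −24.18 eV.
The photon energy is |E_6 − E_3| = 18.13 eV.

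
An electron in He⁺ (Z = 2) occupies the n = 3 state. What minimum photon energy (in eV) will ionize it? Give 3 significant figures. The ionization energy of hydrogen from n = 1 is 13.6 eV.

E_n = −13.6 Z²/n² = −54.40/n² eV for Z = 2.
E_3 = −54.40/9 = −6.04 eV, so ionization (to E = 0) requires 6.04 eV.

6.04 eV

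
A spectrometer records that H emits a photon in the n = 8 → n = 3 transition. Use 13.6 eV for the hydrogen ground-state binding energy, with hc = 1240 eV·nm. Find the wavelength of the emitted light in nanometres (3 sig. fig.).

955 nm

ΔE = 13.60 × (1/3² − 1/8²) = 13.60 × 0.09549 = 1.299 eV.
λ = hc/ΔE = 1240 / 1.299 = 955 nm.
This line belongs to the Paschen series.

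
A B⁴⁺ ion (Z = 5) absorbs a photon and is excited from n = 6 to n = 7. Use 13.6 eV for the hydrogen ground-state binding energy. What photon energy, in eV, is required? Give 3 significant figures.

The Bohr energies scale as Z², so for Z = 5: E_n = −340.0/n² eV.
E_7 = −340.0/49 = −6.939 eV and E_6 = −340.0/36 = −9.444 eV.
The photon energy is |E_7 − E_6| = 2.51 eV.

2.51 eV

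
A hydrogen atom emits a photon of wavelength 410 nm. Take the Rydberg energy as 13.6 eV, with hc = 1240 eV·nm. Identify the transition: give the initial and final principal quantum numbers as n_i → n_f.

n_i = 6, n_f = 2

The photon energy is ΔE = hc/λ = 1240 / 410 = 3.024 eV.
With Z = 1, ΔE = 13.60 × (1/n_f² − 1/n_i²), so 1/n_f² − 1/n_i² = 0.2224.
Trying n_f = 2 gives 1/n_i² = 0.02762, i.e. n_i ≈ 6; this pair matches.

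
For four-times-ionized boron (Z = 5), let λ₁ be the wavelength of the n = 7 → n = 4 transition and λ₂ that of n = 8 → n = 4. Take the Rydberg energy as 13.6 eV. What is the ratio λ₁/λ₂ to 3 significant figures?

λ ∝ 1/ΔE ∝ 1/(1/n_f² − 1/n_i²), and the Z² and hc factors cancel in the ratio.
λ₁/λ₂ = (1/4² − 1/8²)/(1/4² − 1/7²) = 0.04688/0.04209 = 1.11.

1.11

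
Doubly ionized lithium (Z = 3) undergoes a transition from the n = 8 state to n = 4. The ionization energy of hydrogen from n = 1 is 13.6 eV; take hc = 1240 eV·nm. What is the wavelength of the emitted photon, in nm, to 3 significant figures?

216 nm

For Z = 3 the level energies scale as Z², so the effective Rydberg energy is 13.6 × 9 = 122.4 eV.
ΔE = 122.4 × (1/4² − 1/8²) = 122.4 × 0.04688 = 5.738 eV.
λ = hc/ΔE = 1240 / 5.738 = 216 nm.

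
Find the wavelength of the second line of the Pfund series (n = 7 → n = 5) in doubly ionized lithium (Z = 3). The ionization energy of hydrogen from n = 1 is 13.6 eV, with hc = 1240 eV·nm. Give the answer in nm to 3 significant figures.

The Pfund series terminates on n_f = 5; the second line has n_i = 5+2 = 7.
ΔE = 122.4 × (1/5² − 1/7²) = 2.398 eV.
λ = 1240 / 2.398 = 517 nm.

517 nm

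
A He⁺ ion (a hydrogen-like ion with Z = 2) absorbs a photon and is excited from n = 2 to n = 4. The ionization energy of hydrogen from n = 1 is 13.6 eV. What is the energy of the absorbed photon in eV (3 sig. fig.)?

10.2 eV

The Bohr energies scale as Z², so for Z = 2: E_n = −54.40/n² eV.
E_4 = −54.40/16 = −3.400 eV and E_2 = −54.40/4 = −13.60 eV.
The photon energy is |E_4 − E_2| = 10.2 eV.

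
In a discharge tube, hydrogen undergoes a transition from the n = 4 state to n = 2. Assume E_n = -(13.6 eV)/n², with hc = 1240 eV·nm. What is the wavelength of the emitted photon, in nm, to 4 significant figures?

486.3 nm

ΔE = 13.60 × (1/2² − 1/4²) = 13.60 × 0.1875 = 2.550 eV.
λ = hc/ΔE = 1240 / 2.550 = 486.3 nm.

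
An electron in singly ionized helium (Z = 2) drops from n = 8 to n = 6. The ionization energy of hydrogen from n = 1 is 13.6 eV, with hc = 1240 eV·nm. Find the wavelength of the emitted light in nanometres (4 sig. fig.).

For Z = 2 the level energies scale as Z², so the effective Rydberg energy is 13.6 × 4 = 54.40 eV.
ΔE = 54.40 × (1/6² − 1/8²) = 54.40 × 0.01215 = 0.6611 eV.
λ = hc/ΔE = 1240 / 0.6611 = 1876 nm.

1876 nm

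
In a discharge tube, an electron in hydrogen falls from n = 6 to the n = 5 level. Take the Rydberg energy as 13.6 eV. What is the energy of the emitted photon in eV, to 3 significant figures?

E_6 = −13.60/36 = −0.3778 eV and E_5 = −13.60/25 = −0.5440 eV.
The photon energy is |E_6 − E_5| = 0.166 eV.

0.166 eV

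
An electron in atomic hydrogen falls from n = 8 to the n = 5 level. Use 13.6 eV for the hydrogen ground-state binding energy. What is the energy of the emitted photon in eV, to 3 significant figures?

0.332 eV

E_8 = −13.60/64 = −0.2125 eV and E_5 = −13.60/25 = −0.5440 eV.
The photon energy is |E_8 − E_5| = 0.332 eV.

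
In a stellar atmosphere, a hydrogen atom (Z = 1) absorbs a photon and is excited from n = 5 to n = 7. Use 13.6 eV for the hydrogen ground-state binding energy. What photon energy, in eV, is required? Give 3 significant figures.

E_7 = −13.60/49 = −0.2776 eV and E_5 = −13.60/25 = −0.5440 eV.
The photon energy is |E_7 − E_5| = 0.266 eV.

0.266 eV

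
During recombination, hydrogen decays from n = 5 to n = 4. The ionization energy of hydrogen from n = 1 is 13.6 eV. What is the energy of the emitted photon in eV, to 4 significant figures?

E_5 = −13.60/25 = −0.5440 eV and E_4 = −13.60/16 = −0.8500 eV.
The photon energy is |E_5 − E_4| = 0.3060 eV.

0.3060 eV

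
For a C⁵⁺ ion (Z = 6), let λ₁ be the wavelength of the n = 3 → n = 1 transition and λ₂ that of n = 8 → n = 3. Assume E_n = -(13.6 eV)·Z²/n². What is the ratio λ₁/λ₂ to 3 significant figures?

0.107

λ ∝ 1/ΔE ∝ 1/(1/n_f² − 1/n_i²), and the Z² and hc factors cancel in the ratio.
λ₁/λ₂ = (1/3² − 1/8²)/(1/1² − 1/3²) = 0.09549/0.8889 = 0.107.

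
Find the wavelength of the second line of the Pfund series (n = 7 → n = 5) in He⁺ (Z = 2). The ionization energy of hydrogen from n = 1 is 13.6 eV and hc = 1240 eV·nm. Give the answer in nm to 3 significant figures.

1160 nm

The Pfund series terminates on n_f = 5; the second line has n_i = 5+2 = 7.
ΔE = 54.40 × (1/5² − 1/7²) = 1.066 eV.
λ = 1240 / 1.066 = 1160 nm.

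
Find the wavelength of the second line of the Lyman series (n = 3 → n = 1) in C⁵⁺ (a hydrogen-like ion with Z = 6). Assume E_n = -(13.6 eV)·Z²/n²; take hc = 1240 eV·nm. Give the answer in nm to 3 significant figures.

2.85 nm

The Lyman series terminates on n_f = 1; the second line has n_i = 1+2 = 3.
ΔE = 489.6 × (1/1² − 1/3²) = 435.2 eV.
λ = 1240 / 435.2 = 2.85 nm.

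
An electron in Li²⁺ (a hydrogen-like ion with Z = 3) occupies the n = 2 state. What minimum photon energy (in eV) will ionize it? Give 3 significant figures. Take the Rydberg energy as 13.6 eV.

30.6 eV

E_n = −13.6 Z²/n² = −122.4/n² eV for Z = 3.
E_2 = −122.4/4 = −30.6 eV, so ionization (to E = 0) requires 30.6 eV.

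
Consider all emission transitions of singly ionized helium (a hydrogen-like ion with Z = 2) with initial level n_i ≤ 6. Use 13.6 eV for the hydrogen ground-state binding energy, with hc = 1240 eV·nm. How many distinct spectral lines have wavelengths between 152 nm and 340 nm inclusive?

3

Enumerate all n_i → n_f pairs with 1 ≤ n_f < n_i ≤ 6 and compute λ = 1240 / [13.6·4·(1/n_f² − 1/n_i²)].
Lines falling in [152, 340] nm: 3→2 (164.1 nm), 6→3 (273.5 nm), 5→3 (320.5 nm).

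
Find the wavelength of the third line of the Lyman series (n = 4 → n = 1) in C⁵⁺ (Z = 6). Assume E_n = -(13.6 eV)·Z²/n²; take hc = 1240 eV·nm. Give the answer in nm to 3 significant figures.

2.70 nm

The Lyman series terminates on n_f = 1; the third line has n_i = 1+3 = 4.
ΔE = 489.6 × (1/1² − 1/4²) = 459.0 eV.
λ = 1240 / 459.0 = 2.70 nm.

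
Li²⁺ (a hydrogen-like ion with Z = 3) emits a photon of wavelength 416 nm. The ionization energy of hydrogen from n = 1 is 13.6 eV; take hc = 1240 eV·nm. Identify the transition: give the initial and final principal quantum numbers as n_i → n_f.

The photon energy is ΔE = hc/λ = 1240 / 416 = 2.981 eV.
With Z = 3, ΔE = 122.4 × (1/n_f² − 1/n_i²), so 1/n_f² − 1/n_i² = 0.02435.
Trying n_f = 5 gives 1/n_i² = 0.01565, i.e. n_i ≈ 8; this pair matches.

n_i = 8, n_f = 5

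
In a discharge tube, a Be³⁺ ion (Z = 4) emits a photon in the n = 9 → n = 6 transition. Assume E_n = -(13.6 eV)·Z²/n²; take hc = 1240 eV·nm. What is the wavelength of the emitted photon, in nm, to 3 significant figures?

For Z = 4 the level energies scale as Z², so the effective Rydberg energy is 13.6 × 16 = 217.6 eV.
ΔE = 217.6 × (1/6² − 1/9²) = 217.6 × 0.01543 = 3.358 eV.
λ = hc/ΔE = 1240 / 3.358 = 369 nm.

369 nm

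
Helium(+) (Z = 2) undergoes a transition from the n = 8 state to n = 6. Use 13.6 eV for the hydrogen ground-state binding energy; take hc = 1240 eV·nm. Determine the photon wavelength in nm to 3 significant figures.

1880 nm

For Z = 2 the level energies scale as Z², so the effective Rydberg energy is 13.6 × 4 = 54.40 eV.
ΔE = 54.40 × (1/6² − 1/8²) = 54.40 × 0.01215 = 0.6611 eV.
λ = hc/ΔE = 1240 / 0.6611 = 1880 nm.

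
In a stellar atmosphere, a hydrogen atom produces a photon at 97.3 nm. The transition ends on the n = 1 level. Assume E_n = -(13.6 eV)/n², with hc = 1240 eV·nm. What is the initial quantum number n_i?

n_i = 4

The photon energy is ΔE = hc/λ = 1240 / 97.3 = 12.74 eV.
With Z = 1, ΔE = 13.60 × (1/n_f² − 1/n_i²), so 1/n_f² − 1/n_i² = 0.9371.
With n_f = 1: 1/n_i² = 1/1 − 0.9371 = 0.06293, so n_i ≈ 3.99.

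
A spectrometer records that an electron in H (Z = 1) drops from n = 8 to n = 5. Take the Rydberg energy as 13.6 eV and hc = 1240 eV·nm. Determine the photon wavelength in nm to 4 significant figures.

3741 nm

ΔE = 13.60 × (1/5² − 1/8²) = 13.60 × 0.02438 = 0.3315 eV.
λ = hc/ΔE = 1240 / 0.3315 = 3741 nm.
This line belongs to the Pfund series.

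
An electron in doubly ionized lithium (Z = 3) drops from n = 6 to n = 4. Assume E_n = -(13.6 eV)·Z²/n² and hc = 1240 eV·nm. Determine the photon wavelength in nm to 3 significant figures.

For Z = 3 the level energies scale as Z², so the effective Rydberg energy is 13.6 × 9 = 122.4 eV.
ΔE = 122.4 × (1/4² − 1/6²) = 122.4 × 0.03472 = 4.250 eV.
λ = hc/ΔE = 1240 / 4.250 = 292 nm.

292 nm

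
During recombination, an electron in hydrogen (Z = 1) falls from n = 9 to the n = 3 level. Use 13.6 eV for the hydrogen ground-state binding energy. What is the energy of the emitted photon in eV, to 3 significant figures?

E_9 = −13.60/81 = −0.1679 eV and E_3 = −13.60/9 = −1.511 eV.
The photon energy is |E_9 − E_3| = 1.34 eV.

1.34 eV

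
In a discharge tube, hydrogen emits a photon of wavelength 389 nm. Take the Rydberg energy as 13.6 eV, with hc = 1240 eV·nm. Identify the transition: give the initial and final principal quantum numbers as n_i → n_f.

The photon energy is ΔE = hc/λ = 1240 / 389 = 3.188 eV.
With Z = 1, ΔE = 13.60 × (1/n_f² − 1/n_i²), so 1/n_f² − 1/n_i² = 0.2344.
Trying n_f = 2 gives 1/n_i² = 0.01561, i.e. n_i ≈ 8; this pair matches.

n_i = 8, n_f = 2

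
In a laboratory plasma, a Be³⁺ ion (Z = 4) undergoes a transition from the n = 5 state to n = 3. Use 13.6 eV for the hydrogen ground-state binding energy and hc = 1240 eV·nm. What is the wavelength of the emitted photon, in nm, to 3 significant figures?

For Z = 4 the level energies scale as Z², so the effective Rydberg energy is 13.6 × 16 = 217.6 eV.
ΔE = 217.6 × (1/3² − 1/5²) = 217.6 × 0.07111 = 15.47 eV.
λ = hc/ΔE = 1240 / 15.47 = 80.1 nm.

80.1 nm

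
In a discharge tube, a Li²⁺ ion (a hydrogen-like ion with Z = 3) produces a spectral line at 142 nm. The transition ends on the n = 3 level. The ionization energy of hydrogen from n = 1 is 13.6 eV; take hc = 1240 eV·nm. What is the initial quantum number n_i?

n_i = 5

The photon energy is ΔE = hc/λ = 1240 / 142 = 8.732 eV.
With Z = 3, ΔE = 122.4 × (1/n_f² − 1/n_i²), so 1/n_f² − 1/n_i² = 0.07134.
With n_f = 3: 1/n_i² = 1/9 − 0.07134 = 0.03977, so n_i ≈ 5.01.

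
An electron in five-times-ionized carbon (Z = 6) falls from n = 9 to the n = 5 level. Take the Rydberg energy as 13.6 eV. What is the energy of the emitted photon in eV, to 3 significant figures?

The Bohr energies scale as Z², so for Z = 6: E_n = −489.6/n² eV.
E_9 = −489.6/81 = −6.044 eV and E_5 = −489.6/25 = −19.58 eV.
The photon energy is |E_9 − E_5| = 13.5 eV.

13.5 eV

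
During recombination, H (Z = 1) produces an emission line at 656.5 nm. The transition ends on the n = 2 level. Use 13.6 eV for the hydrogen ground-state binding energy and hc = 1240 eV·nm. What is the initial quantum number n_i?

n_i = 3

The photon energy is ΔE = hc/λ = 1240 / 656.5 = 1.889 eV.
With Z = 1, ΔE = 13.60 × (1/n_f² − 1/n_i²), so 1/n_f² − 1/n_i² = 0.1389.
With n_f = 2: 1/n_i² = 1/4 − 0.1389 = 0.1111, so n_i ≈ 3.00.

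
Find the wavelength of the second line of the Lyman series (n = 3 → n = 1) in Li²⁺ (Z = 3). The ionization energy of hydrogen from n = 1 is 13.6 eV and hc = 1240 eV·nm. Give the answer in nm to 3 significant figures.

11.4 nm

The Lyman series terminates on n_f = 1; the second line has n_i = 1+2 = 3.
ΔE = 122.4 × (1/1² − 1/3²) = 108.8 eV.
λ = 1240 / 108.8 = 11.4 nm.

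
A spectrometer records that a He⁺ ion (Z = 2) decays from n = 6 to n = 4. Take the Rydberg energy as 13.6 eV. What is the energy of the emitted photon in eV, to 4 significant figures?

1.889 eV

The Bohr energies scale as Z², so for Z = 2: E_n = −54.40/n² eV.
E_6 = −54.40/36 = −1.511 eV and E_4 = −54.40/16 = −3.400 eV.
The photon energy is |E_6 − E_4| = 1.889 eV.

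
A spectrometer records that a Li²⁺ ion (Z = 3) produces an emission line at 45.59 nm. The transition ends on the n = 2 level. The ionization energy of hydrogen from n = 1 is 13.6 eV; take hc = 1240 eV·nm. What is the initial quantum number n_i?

The photon energy is ΔE = hc/λ = 1240 / 45.59 = 27.20 eV.
With Z = 3, ΔE = 122.4 × (1/n_f² − 1/n_i²), so 1/n_f² − 1/n_i² = 0.2222.
With n_f = 2: 1/n_i² = 1/4 − 0.2222 = 0.02779, so n_i ≈ 6.00.

n_i = 6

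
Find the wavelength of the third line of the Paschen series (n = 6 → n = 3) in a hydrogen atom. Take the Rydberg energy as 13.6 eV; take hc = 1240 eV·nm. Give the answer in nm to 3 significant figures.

The Paschen series terminates on n_f = 3; the third line has n_i = 3+3 = 6.
ΔE = 13.60 × (1/3² − 1/6²) = 1.133 eV.
λ = 1240 / 1.133 = 1090 nm.

1090 nm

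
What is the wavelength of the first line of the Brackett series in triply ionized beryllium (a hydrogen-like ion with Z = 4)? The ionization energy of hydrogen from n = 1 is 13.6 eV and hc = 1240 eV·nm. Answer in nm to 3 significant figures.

The Brackett series terminates on n_f = 4; the first line has n_i = 4+1 = 5.
ΔE = 217.6 × (1/4² − 1/5²) = 4.896 eV.
λ = 1240 / 4.896 = 253 nm.

253 nm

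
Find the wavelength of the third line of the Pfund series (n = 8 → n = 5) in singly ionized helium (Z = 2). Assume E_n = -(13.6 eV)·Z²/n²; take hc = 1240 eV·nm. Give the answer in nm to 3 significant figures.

935 nm

The Pfund series terminates on n_f = 5; the third line has n_i = 5+3 = 8.
ΔE = 54.40 × (1/5² − 1/8²) = 1.326 eV.
λ = 1240 / 1.326 = 935 nm.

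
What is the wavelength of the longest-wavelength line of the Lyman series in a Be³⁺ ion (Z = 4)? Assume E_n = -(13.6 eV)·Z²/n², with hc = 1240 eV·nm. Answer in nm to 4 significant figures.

The Lyman series terminates on n_f = 1; the first line has n_i = 1+1 = 2.
ΔE = 217.6 × (1/1² − 1/2²) = 163.2 eV.
λ = 1240 / 163.2 = 7.598 nm.

7.598 nm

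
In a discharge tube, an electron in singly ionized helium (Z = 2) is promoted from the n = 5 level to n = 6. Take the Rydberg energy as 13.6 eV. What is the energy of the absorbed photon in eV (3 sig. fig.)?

0.665 eV

The Bohr energies scale as Z², so for Z = 2: E_n = −54.40/n² eV.
E_6 = −54.40/36 = −1.511 eV and E_5 = −54.40/25 = −2.176 eV.
The photon energy is |E_6 − E_5| = 0.665 eV.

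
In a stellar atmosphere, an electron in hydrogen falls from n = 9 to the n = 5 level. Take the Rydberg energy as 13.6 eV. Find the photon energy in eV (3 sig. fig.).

0.376 eV

E_9 = −13.60/81 = −0.1679 eV and E_5 = −13.60/25 = −0.5440 eV.
The photon energy is |E_9 − E_5| = 0.376 eV.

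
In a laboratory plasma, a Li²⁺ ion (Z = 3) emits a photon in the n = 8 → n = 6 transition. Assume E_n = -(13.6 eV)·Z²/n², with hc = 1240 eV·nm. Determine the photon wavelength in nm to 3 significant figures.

834 nm

For Z = 3 the level energies scale as Z², so the effective Rydberg energy is 13.6 × 9 = 122.4 eV.
ΔE = 122.4 × (1/6² − 1/8²) = 122.4 × 0.01215 = 1.488 eV.
λ = hc/ΔE = 1240 / 1.488 = 834 nm.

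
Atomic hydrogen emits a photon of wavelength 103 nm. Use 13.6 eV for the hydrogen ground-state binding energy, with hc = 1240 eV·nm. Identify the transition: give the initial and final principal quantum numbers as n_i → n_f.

The photon energy is ΔE = hc/λ = 1240 / 103 = 12.04 eV.
With Z = 1, ΔE = 13.60 × (1/n_f² − 1/n_i²), so 1/n_f² − 1/n_i² = 0.8852.
Trying n_f = 1 gives 1/n_i² = 0.1148, i.e. n_i ≈ 3; this pair matches.

n_i = 3, n_f = 1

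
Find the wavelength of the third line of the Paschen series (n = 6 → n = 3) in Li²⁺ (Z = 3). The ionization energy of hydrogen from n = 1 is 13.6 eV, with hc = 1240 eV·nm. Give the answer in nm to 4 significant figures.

The Paschen series terminates on n_f = 3; the third line has n_i = 3+3 = 6.
ΔE = 122.4 × (1/3² − 1/6²) = 10.20 eV.
λ = 1240 / 10.20 = 121.6 nm.

121.6 nm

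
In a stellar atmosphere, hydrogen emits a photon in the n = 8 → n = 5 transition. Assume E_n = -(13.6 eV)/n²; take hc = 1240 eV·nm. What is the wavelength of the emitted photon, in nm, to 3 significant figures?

ΔE = 13.60 × (1/5² − 1/8²) = 13.60 × 0.02438 = 0.3315 eV.
λ = hc/ΔE = 1240 / 0.3315 = 3740 nm.

3740 nm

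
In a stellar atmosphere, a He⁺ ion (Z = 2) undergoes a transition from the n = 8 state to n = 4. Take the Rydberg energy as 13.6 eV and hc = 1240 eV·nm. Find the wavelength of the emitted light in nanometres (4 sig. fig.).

486.3 nm

For Z = 2 the level energies scale as Z², so the effective Rydberg energy is 13.6 × 4 = 54.40 eV.
ΔE = 54.40 × (1/4² − 1/8²) = 54.40 × 0.04688 = 2.550 eV.
λ = hc/ΔE = 1240 / 2.550 = 486.3 nm.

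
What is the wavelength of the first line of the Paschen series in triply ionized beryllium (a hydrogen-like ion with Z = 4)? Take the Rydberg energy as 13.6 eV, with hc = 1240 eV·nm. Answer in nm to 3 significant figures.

117 nm

The Paschen series terminates on n_f = 3; the first line has n_i = 3+1 = 4.
ΔE = 217.6 × (1/3² − 1/4²) = 10.58 eV.
λ = 1240 / 10.58 = 117 nm.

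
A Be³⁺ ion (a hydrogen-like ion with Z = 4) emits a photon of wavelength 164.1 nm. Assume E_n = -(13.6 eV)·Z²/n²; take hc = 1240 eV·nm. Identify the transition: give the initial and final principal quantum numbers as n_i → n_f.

The photon energy is ΔE = hc/λ = 1240 / 164.1 = 7.556 eV.
With Z = 4, ΔE = 217.6 × (1/n_f² − 1/n_i²), so 1/n_f² − 1/n_i² = 0.03473.
Trying n_f = 4 gives 1/n_i² = 0.02777, i.e. n_i ≈ 6; this pair matches.

n_i = 6, n_f = 4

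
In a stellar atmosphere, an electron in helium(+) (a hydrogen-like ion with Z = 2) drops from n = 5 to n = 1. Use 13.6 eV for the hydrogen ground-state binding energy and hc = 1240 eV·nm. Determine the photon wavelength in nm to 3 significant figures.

23.7 nm

For Z = 2 the level energies scale as Z², so the effective Rydberg energy is 13.6 × 4 = 54.40 eV.
ΔE = 54.40 × (1/1² − 1/5²) = 54.40 × 0.9600 = 52.22 eV.
λ = hc/ΔE = 1240 / 52.22 = 23.7 nm.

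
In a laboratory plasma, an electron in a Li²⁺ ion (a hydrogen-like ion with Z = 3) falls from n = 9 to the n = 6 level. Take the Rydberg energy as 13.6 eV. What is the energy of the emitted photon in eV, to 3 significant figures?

The Bohr energies scale as Z², so for Z = 3: E_n = −122.4/n² eV.
E_9 = −122.4/81 = −1.511 eV and E_6 = −122.4/36 = −3.400 eV.
The photon energy is |E_9 − E_6| = 1.89 eV.

1.89 eV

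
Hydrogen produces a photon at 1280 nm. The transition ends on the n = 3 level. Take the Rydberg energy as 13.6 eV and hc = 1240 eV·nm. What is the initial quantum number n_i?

The photon energy is ΔE = hc/λ = 1240 / 1280 = 0.9688 eV.
With Z = 1, ΔE = 13.60 × (1/n_f² − 1/n_i²), so 1/n_f² − 1/n_i² = 0.07123.
With n_f = 3: 1/n_i² = 1/9 − 0.07123 = 0.03988, so n_i ≈ 5.01.

n_i = 5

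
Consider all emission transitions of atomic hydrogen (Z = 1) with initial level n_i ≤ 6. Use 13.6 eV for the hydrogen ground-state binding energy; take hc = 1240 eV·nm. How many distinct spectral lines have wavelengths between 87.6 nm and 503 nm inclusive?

Enumerate all n_i → n_f pairs with 1 ≤ n_f < n_i ≤ 6 and compute λ = 1240 / [13.6·1·(1/n_f² − 1/n_i²)].
Lines falling in [87.6, 503] nm: 6→1 (93.78 nm), 5→1 (94.98 nm), 4→1 (97.25 nm), 3→1 (102.6 nm), 2→1 (121.6 nm), 6→2 (410.3 nm), 5→2 (434.2 nm), 4→2 (486.3 nm).

8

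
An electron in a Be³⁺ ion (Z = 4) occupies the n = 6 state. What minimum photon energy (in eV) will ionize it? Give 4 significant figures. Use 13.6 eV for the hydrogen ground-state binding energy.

6.044 eV

E_n = −13.6 Z²/n² = −217.6/n² eV for Z = 4.
E_6 = −217.6/36 = −6.044 eV, so ionization (to E = 0) requires 6.044 eV.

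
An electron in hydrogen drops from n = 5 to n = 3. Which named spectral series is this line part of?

Paschen

The series is set by the lower level: n_f = 3 is the Paschen series.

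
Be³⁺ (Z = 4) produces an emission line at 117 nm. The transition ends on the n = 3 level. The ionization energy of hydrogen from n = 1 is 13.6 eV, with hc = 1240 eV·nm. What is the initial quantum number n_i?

The photon energy is ΔE = hc/λ = 1240 / 117 = 10.60 eV.
With Z = 4, ΔE = 217.6 × (1/n_f² − 1/n_i²), so 1/n_f² − 1/n_i² = 0.04871.
With n_f = 3: 1/n_i² = 1/9 − 0.04871 = 0.06241, so n_i ≈ 4.00.

n_i = 4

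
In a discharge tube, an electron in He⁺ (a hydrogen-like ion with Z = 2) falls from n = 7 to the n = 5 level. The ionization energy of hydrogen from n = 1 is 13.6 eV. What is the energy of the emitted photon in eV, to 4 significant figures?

The Bohr energies scale as Z², so for Z = 2: E_n = −54.40/n² eV.
E_7 = −54.40/49 = −1.110 eV and E_5 = −54.40/25 = −2.176 eV.
The photon energy is |E_7 − E_5| = 1.066 eV.

1.066 eV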